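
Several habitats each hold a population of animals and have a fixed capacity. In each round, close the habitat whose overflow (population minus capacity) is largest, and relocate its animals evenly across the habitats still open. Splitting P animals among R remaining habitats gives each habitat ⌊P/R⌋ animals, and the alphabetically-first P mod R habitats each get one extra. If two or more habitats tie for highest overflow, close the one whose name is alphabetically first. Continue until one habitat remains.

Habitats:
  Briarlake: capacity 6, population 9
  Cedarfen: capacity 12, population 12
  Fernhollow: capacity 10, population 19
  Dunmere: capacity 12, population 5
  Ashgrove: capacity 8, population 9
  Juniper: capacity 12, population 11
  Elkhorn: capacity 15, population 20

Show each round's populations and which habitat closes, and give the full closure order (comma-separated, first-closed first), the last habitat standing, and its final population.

Closure order: Fernhollow, Elkhorn, Briarlake, Ashgrove, Cedarfen, Juniper
Last habitat: Dunmere with 85 animals

Round 1: Ashgrove=9 Briarlake=9 Cedarfen=12 Dunmere=5 Elkhorn=20 Fernhollow=19 Juniper=11 → close Fernhollow (overflow 9)
  19÷6 = 3 each, +1 to first 1
Round 2: Ashgrove=13 Briarlake=12 Cedarfen=15 Dunmere=8 Elkhorn=23 Juniper=14 → close Elkhorn (overflow 8)
  23÷5 = 4 each, +1 to first 3
Round 3: Ashgrove=18 Briarlake=17 Cedarfen=20 Dunmere=12 Juniper=18 → close Briarlake (overflow 11)
  17÷4 = 4 each, +1 to first 1
Round 4: Ashgrove=23 Cedarfen=24 Dunmere=16 Juniper=22 → close Ashgrove (overflow 15)
  23÷3 = 7 each, +1 to first 2
Round 5: Cedarfen=32 Dunmere=24 Juniper=29 → close Cedarfen (overflow 20)
  32÷2 = 16 each, +1 to first 0
Round 6: Dunmere=40 Juniper=45 → close Juniper (overflow 33)
  45÷1 = 45 each, +1 to first 0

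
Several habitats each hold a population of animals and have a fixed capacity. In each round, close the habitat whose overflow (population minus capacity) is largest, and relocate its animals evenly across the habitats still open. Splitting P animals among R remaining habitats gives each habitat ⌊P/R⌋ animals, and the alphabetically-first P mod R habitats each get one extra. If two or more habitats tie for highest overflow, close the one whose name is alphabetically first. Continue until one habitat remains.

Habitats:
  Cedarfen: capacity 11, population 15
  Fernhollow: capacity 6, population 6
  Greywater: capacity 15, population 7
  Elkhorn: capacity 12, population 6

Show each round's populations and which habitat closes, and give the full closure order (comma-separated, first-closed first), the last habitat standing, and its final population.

Round 1: Cedarfen=15 Elkhorn=6 Fernhollow=6 Greywater=7 → close Cedarfen (overflow 4)
  15÷3 = 5 each, +1 to first 0
Round 2: Elkhorn=11 Fernhollow=11 Greywater=12 → close Fernhollow (overflow 5)
  11÷2 = 5 each, +1 to first 1
Round 3: Elkhorn=17 Greywater=17 → close Elkhorn (overflow 5)
  17÷1 = 17 each, +1 to first 0

Closure order: Cedarfen, Fernhollow, Elkhorn
Last habitat: Greywater with 34 animals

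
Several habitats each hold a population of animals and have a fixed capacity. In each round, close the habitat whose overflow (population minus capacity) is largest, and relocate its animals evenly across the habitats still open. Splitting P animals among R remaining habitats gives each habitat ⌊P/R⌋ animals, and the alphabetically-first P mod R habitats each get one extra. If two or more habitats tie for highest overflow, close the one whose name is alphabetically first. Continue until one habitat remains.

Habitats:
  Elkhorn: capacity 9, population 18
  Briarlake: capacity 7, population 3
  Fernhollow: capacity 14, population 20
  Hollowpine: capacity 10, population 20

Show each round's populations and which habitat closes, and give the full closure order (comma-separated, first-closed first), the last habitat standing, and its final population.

Round 1: Briarlake=3 Elkhorn=18 Fernhollow=20 Hollowpine=20 → close Hollowpine (overflow 10)
  20÷3 = 6 each, +1 to first 2
Round 2: Briarlake=10 Elkhorn=25 Fernhollow=26 → close Elkhorn (overflow 16)
  25÷2 = 12 each, +1 to first 1
Round 3: Briarlake=23 Fernhollow=38 → close Fernhollow (overflow 24)
  38÷1 = 38 each, +1 to first 0

Closure order: Hollowpine, Elkhorn, Fernhollow
Last habitat: Briarlake with 61 animals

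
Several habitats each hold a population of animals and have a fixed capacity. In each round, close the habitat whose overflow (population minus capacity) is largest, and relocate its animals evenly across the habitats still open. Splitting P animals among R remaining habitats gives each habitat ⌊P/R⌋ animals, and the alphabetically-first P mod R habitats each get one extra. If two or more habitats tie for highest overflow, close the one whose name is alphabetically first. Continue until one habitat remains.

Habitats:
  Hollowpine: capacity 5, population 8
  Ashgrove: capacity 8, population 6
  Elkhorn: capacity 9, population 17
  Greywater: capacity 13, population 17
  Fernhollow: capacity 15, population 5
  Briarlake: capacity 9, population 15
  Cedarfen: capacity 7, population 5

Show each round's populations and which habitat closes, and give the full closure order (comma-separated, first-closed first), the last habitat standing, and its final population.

Closure order: Elkhorn, Briarlake, Greywater, Hollowpine, Ashgrove, Cedarfen
Last habitat: Fernhollow with 73 animals

Round 1: Ashgrove=6 Briarlake=15 Cedarfen=5 Elkhorn=17 Fernhollow=5 Greywater=17 Hollowpine=8 → close Elkhorn (overflow 8)
  17÷6 = 2 each, +1 to first 5
Round 2: Ashgrove=9 Briarlake=18 Cedarfen=8 Fernhollow=8 Greywater=20 Hollowpine=10 → close Briarlake (overflow 9)
  18÷5 = 3 each, +1 to first 3
Round 3: Ashgrove=13 Cedarfen=12 Fernhollow=12 Greywater=23 Hollowpine=13 → close Greywater (overflow 10)
  23÷4 = 5 each, +1 to first 3
Round 4: Ashgrove=19 Cedarfen=18 Fernhollow=18 Hollowpine=18 → close Hollowpine (overflow 13)
  18÷3 = 6 each, +1 to first 0
Round 5: Ashgrove=25 Cedarfen=24 Fernhollow=24 → close Ashgrove (overflow 17)
  25÷2 = 12 each, +1 to first 1
Round 6: Cedarfen=37 Fernhollow=36 → close Cedarfen (overflow 30)
  37÷1 = 37 each, +1 to first 0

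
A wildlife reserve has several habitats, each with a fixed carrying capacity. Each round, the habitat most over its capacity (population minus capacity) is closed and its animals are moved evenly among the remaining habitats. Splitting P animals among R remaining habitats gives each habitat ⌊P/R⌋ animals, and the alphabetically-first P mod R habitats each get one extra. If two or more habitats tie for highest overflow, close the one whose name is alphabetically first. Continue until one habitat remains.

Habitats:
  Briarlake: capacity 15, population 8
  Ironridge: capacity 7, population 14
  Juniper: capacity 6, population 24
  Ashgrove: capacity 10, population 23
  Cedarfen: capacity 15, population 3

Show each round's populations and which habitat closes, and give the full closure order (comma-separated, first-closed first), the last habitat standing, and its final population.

Closure order: Juniper, Ashgrove, Ironridge, Briarlake
Last habitat: Cedarfen with 72 animals

Round 1: Ashgrove=23 Briarlake=8 Cedarfen=3 Ironridge=14 Juniper=24 → close Juniper (overflow 18)
  24÷4 = 6 each, +1 to first 0
Round 2: Ashgrove=29 Briarlake=14 Cedarfen=9 Ironridge=20 → close Ashgrove (overflow 19)
  29÷3 = 9 each, +1 to first 2
Round 3: Briarlake=24 Cedarfen=19 Ironridge=29 → close Ironridge (overflow 22)
  29÷2 = 14 each, +1 to first 1
Round 4: Briarlake=39 Cedarfen=33 → close Briarlake (overflow 24)
  39÷1 = 39 each, +1 to first 0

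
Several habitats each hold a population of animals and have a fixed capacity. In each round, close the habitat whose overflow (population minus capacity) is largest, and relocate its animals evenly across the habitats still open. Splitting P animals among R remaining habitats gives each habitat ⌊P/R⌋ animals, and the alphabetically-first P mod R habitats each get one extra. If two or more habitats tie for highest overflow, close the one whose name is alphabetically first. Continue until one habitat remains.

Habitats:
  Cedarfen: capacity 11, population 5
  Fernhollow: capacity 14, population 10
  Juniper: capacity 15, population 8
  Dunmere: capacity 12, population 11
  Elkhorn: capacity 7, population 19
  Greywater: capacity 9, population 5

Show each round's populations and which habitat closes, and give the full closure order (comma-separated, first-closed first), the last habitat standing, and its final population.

Closure order: Elkhorn, Dunmere, Fernhollow, Greywater, Cedarfen
Last habitat: Juniper with 58 animals

Round 1: Cedarfen=5 Dunmere=11 Elkhorn=19 Fernhollow=10 Greywater=5 Juniper=8 → close Elkhorn (overflow 12)
  19÷5 = 3 each, +1 to first 4
Round 2: Cedarfen=9 Dunmere=15 Fernhollow=14 Greywater=9 Juniper=11 → close Dunmere (overflow 3)
  15÷4 = 3 each, +1 to first 3
Round 3: Cedarfen=13 Fernhollow=18 Greywater=13 Juniper=14 → close Fernhollow (overflow 4)
  18÷3 = 6 each, +1 to first 0
Round 4: Cedarfen=19 Greywater=19 Juniper=20 → close Greywater (overflow 10)
  19÷2 = 9 each, +1 to first 1
Round 5: Cedarfen=29 Juniper=29 → close Cedarfen (overflow 18)
  29÷1 = 29 each, +1 to first 0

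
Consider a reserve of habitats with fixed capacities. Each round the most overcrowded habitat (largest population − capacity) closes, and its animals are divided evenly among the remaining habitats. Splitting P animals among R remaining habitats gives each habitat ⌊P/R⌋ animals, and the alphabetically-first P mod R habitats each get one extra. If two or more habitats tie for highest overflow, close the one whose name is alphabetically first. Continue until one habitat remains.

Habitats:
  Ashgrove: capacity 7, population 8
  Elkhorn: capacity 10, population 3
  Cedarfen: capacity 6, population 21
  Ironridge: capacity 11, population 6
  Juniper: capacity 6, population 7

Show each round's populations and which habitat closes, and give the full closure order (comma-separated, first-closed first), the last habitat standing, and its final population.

Closure order: Cedarfen, Ashgrove, Juniper, Ironridge
Last habitat: Elkhorn with 45 animals

Round 1: Ashgrove=8 Cedarfen=21 Elkhorn=3 Ironridge=6 Juniper=7 → close Cedarfen (overflow 15)
  21÷4 = 5 each, +1 to first 1
Round 2: Ashgrove=14 Elkhorn=8 Ironridge=11 Juniper=12 → close Ashgrove (overflow 7)
  14÷3 = 4 each, +1 to first 2
Round 3: Elkhorn=13 Ironridge=16 Juniper=16 → close Juniper (overflow 10)
  16÷2 = 8 each, +1 to first 0
Round 4: Elkhorn=21 Ironridge=24 → close Ironridge (overflow 13)
  24÷1 = 24 each, +1 to first 0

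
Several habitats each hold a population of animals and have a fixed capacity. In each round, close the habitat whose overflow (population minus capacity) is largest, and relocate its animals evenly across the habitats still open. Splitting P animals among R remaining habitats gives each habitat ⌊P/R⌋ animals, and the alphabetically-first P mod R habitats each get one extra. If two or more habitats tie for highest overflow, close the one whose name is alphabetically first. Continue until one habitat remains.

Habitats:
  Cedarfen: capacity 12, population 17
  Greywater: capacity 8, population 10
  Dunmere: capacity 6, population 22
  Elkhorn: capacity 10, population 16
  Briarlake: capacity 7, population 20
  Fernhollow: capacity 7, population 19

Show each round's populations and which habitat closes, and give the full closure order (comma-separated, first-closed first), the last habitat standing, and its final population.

Closure order: Dunmere, Briarlake, Fernhollow, Cedarfen, Elkhorn
Last habitat: Greywater with 104 animals

Round 1: Briarlake=20 Cedarfen=17 Dunmere=22 Elkhorn=16 Fernhollow=19 Greywater=10 → close Dunmere (overflow 16)
  22÷5 = 4 each, +1 to first 2
Round 2: Briarlake=25 Cedarfen=22 Elkhorn=20 Fernhollow=23 Greywater=14 → close Briarlake (overflow 18)
  25÷4 = 6 each, +1 to first 1
Round 3: Cedarfen=29 Elkhorn=26 Fernhollow=29 Greywater=20 → close Fernhollow (overflow 22)
  29÷3 = 9 each, +1 to first 2
Round 4: Cedarfen=39 Elkhorn=36 Greywater=29 → close Cedarfen (overflow 27)
  39÷2 = 19 each, +1 to first 1
Round 5: Elkhorn=56 Greywater=48 → close Elkhorn (overflow 46)
  56÷1 = 56 each, +1 to first 0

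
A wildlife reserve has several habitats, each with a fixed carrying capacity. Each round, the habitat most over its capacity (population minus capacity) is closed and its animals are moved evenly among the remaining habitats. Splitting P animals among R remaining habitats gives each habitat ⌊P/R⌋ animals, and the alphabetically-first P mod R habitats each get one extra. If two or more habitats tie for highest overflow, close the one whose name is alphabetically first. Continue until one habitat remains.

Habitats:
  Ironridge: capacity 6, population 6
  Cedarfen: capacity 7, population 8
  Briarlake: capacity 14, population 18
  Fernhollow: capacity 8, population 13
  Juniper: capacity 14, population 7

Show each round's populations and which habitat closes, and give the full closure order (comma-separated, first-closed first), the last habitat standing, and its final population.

Closure order: Fernhollow, Briarlake, Cedarfen, Ironridge
Last habitat: Juniper with 52 animals

Round 1: Briarlake=18 Cedarfen=8 Fernhollow=13 Ironridge=6 Juniper=7 → close Fernhollow (overflow 5)
  13÷4 = 3 each, +1 to first 1
Round 2: Briarlake=22 Cedarfen=11 Ironridge=9 Juniper=10 → close Briarlake (overflow 8)
  22÷3 = 7 each, +1 to first 1
Round 3: Cedarfen=19 Ironridge=16 Juniper=17 → close Cedarfen (overflow 12)
  19÷2 = 9 each, +1 to first 1
Round 4: Ironridge=26 Juniper=26 → close Ironridge (overflow 20)
  26÷1 = 26 each, +1 to first 0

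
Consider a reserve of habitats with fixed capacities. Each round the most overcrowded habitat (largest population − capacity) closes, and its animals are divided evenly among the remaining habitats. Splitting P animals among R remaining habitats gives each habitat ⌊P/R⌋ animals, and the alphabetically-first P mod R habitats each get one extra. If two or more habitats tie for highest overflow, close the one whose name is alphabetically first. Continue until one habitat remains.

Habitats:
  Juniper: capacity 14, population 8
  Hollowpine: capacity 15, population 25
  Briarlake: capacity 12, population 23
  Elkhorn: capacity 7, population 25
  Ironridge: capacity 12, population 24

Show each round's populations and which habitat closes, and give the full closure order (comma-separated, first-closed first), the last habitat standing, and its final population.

Closure order: Elkhorn, Briarlake, Ironridge, Hollowpine
Last habitat: Juniper with 105 animals

Round 1: Briarlake=23 Elkhorn=25 Hollowpine=25 Ironridge=24 Juniper=8 → close Elkhorn (overflow 18)
  25÷4 = 6 each, +1 to first 1
Round 2: Briarlake=30 Hollowpine=31 Ironridge=30 Juniper=14 → close Briarlake (overflow 18)
  30÷3 = 10 each, +1 to first 0
Round 3: Hollowpine=41 Ironridge=40 Juniper=24 → close Ironridge (overflow 28)
  40÷2 = 20 each, +1 to first 0
Round 4: Hollowpine=61 Juniper=44 → close Hollowpine (overflow 46)
  61÷1 = 61 each, +1 to first 0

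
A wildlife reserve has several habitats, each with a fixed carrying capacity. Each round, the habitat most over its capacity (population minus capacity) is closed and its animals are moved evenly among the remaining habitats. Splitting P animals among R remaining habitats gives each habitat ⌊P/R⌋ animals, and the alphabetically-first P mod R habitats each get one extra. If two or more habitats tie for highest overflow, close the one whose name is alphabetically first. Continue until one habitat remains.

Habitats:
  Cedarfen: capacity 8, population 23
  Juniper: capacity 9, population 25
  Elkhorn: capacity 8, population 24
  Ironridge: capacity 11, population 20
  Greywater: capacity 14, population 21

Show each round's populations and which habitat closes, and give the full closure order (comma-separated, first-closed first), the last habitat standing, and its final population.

Closure order: Elkhorn, Juniper, Cedarfen, Ironridge
Last habitat: Greywater with 113 animals

Round 1: Cedarfen=23 Elkhorn=24 Greywater=21 Ironridge=20 Juniper=25 → close Elkhorn (overflow 16)
  24÷4 = 6 each, +1 to first 0
Round 2: Cedarfen=29 Greywater=27 Ironridge=26 Juniper=31 → close Juniper (overflow 22)
  31÷3 = 10 each, +1 to first 1
Round 3: Cedarfen=40 Greywater=37 Ironridge=36 → close Cedarfen (overflow 32)
  40÷2 = 20 each, +1 to first 0
Round 4: Greywater=57 Ironridge=56 → close Ironridge (overflow 45)
  56÷1 = 56 each, +1 to first 0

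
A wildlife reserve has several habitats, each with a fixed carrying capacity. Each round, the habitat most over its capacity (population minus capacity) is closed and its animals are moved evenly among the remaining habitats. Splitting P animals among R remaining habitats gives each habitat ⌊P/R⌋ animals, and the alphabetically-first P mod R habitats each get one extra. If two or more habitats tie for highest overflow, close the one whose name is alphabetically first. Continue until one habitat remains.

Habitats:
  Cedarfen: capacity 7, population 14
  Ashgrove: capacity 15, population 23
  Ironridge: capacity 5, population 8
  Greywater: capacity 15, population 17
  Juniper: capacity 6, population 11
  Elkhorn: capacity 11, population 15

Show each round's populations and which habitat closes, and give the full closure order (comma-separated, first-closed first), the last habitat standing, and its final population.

Closure order: Ashgrove, Cedarfen, Elkhorn, Greywater, Juniper
Last habitat: Ironridge with 88 animals

Round 1: Ashgrove=23 Cedarfen=14 Elkhorn=15 Greywater=17 Ironridge=8 Juniper=11 → close Ashgrove (overflow 8)
  23÷5 = 4 each, +1 to first 3
Round 2: Cedarfen=19 Elkhorn=20 Greywater=22 Ironridge=12 Juniper=15 → close Cedarfen (overflow 12)
  19÷4 = 4 each, +1 to first 3
Round 3: Elkhorn=25 Greywater=27 Ironridge=17 Juniper=19 → close Elkhorn (overflow 14)
  25÷3 = 8 each, +1 to first 1
Round 4: Greywater=36 Ironridge=25 Juniper=27 → close Greywater (overflow 21)
  36÷2 = 18 each, +1 to first 0
Round 5: Ironridge=43 Juniper=45 → close Juniper (overflow 39)
  45÷1 = 45 each, +1 to first 0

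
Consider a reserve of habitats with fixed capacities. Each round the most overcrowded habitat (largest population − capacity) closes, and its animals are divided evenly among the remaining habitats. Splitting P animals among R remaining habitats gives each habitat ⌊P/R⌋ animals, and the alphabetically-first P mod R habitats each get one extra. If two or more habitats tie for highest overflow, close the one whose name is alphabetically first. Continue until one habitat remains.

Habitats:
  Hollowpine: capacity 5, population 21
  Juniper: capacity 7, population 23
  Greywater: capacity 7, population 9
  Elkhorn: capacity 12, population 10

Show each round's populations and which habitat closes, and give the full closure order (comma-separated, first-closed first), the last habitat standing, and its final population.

Closure order: Hollowpine, Juniper, Greywater
Last habitat: Elkhorn with 63 animals

Round 1: Elkhorn=10 Greywater=9 Hollowpine=21 Juniper=23 → close Hollowpine (overflow 16)
  21÷3 = 7 each, +1 to first 0
Round 2: Elkhorn=17 Greywater=16 Juniper=30 → close Juniper (overflow 23)
  30÷2 = 15 each, +1 to first 0
Round 3: Elkhorn=32 Greywater=31 → close Greywater (overflow 24)
  31÷1 = 31 each, +1 to first 0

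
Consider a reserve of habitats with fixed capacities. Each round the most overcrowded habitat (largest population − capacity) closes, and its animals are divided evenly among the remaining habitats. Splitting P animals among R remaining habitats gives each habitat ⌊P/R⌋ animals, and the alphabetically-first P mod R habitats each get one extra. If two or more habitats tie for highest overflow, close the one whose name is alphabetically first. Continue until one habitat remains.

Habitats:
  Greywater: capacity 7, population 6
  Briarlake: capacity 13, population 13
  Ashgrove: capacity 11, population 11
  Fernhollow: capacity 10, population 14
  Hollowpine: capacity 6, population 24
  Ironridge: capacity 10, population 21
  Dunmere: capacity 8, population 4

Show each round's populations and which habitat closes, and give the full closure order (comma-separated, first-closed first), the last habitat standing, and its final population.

Closure order: Hollowpine, Ironridge, Fernhollow, Ashgrove, Briarlake, Dunmere
Last habitat: Greywater with 93 animals

Round 1: Ashgrove=11 Briarlake=13 Dunmere=4 Fernhollow=14 Greywater=6 Hollowpine=24 Ironridge=21 → close Hollowpine (overflow 18)
  24÷6 = 4 each, +1 to first 0
Round 2: Ashgrove=15 Briarlake=17 Dunmere=8 Fernhollow=18 Greywater=10 Ironridge=25 → close Ironridge (overflow 15)
  25÷5 = 5 each, +1 to first 0
Round 3: Ashgrove=20 Briarlake=22 Dunmere=13 Fernhollow=23 Greywater=15 → close Fernhollow (overflow 13)
  23÷4 = 5 each, +1 to first 3
Round 4: Ashgrove=26 Briarlake=28 Dunmere=19 Greywater=20 → close Ashgrove (overflow 15)
  26÷3 = 8 each, +1 to first 2
Round 5: Briarlake=37 Dunmere=28 Greywater=28 → close Briarlake (overflow 24)
  37÷2 = 18 each, +1 to first 1
Round 6: Dunmere=47 Greywater=46 → close Dunmere (overflow 39)
  47÷1 = 47 each, +1 to first 0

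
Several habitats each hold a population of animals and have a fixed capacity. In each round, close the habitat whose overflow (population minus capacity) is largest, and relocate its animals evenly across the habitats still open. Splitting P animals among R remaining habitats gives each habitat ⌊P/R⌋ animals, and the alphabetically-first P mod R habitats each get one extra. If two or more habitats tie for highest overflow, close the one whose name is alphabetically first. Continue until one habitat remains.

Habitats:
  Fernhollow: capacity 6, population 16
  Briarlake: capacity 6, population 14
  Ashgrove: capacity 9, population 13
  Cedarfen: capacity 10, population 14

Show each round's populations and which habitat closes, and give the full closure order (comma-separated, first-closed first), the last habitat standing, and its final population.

Round 1: Ashgrove=13 Briarlake=14 Cedarfen=14 Fernhollow=16 → close Fernhollow (overflow 10)
  16÷3 = 5 each, +1 to first 1
Round 2: Ashgrove=19 Briarlake=19 Cedarfen=19 → close Briarlake (overflow 13)
  19÷2 = 9 each, +1 to first 1
Round 3: Ashgrove=29 Cedarfen=28 → close Ashgrove (overflow 20)
  29÷1 = 29 each, +1 to first 0

Closure order: Fernhollow, Briarlake, Ashgrove
Last habitat: Cedarfen with 57 animals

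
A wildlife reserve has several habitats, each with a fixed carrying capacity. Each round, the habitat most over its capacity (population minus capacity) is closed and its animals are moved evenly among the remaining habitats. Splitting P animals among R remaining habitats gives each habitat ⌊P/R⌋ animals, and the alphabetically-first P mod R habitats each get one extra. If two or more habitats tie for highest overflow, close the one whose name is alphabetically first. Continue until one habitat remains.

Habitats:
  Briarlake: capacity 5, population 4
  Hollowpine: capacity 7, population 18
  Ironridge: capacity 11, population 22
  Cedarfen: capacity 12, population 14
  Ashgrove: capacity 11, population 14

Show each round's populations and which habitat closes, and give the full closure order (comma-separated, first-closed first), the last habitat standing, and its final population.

Closure order: Hollowpine, Ironridge, Ashgrove, Cedarfen
Last habitat: Briarlake with 72 animals

Round 1: Ashgrove=14 Briarlake=4 Cedarfen=14 Hollowpine=18 Ironridge=22 → close Hollowpine (overflow 11)
  18÷4 = 4 each, +1 to first 2
Round 2: Ashgrove=19 Briarlake=9 Cedarfen=18 Ironridge=26 → close Ironridge (overflow 15)
  26÷3 = 8 each, +1 to first 2
Round 3: Ashgrove=28 Briarlake=18 Cedarfen=26 → close Ashgrove (overflow 17)
  28÷2 = 14 each, +1 to first 0
Round 4: Briarlake=32 Cedarfen=40 → close Cedarfen (overflow 28)
  40÷1 = 40 each, +1 to first 0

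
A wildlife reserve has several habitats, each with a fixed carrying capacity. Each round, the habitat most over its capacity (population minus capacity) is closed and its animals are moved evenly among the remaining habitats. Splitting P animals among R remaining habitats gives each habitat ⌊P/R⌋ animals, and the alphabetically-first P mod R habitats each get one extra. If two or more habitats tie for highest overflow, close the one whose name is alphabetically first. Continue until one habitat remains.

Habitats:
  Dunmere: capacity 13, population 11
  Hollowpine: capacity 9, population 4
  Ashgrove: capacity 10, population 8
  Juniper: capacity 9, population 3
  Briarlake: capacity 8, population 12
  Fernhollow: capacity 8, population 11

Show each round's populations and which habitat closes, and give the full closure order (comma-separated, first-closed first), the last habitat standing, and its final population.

Closure order: Briarlake, Fernhollow, Ashgrove, Dunmere, Hollowpine
Last habitat: Juniper with 49 animals

Round 1: Ashgrove=8 Briarlake=12 Dunmere=11 Fernhollow=11 Hollowpine=4 Juniper=3 → close Briarlake (overflow 4)
  12÷5 = 2 each, +1 to first 2
Round 2: Ashgrove=11 Dunmere=14 Fernhollow=13 Hollowpine=6 Juniper=5 → close Fernhollow (overflow 5)
  13÷4 = 3 each, +1 to first 1
Round 3: Ashgrove=15 Dunmere=17 Hollowpine=9 Juniper=8 → close Ashgrove (overflow 5)
  15÷3 = 5 each, +1 to first 0
Round 4: Dunmere=22 Hollowpine=14 Juniper=13 → close Dunmere (overflow 9)
  22÷2 = 11 each, +1 to first 0
Round 5: Hollowpine=25 Juniper=24 → close Hollowpine (overflow 16)
  25÷1 = 25 each, +1 to first 0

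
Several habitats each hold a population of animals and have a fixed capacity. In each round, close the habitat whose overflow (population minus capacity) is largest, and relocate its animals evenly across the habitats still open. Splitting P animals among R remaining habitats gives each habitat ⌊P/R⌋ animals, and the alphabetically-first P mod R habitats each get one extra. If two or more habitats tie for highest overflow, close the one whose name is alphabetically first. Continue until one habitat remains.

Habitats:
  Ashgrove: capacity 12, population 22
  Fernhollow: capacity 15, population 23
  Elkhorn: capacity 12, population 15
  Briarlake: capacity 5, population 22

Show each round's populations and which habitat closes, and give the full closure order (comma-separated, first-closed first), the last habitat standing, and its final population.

Closure order: Briarlake, Ashgrove, Fernhollow
Last habitat: Elkhorn with 82 animals

Round 1: Ashgrove=22 Briarlake=22 Elkhorn=15 Fernhollow=23 → close Briarlake (overflow 17)
  22÷3 = 7 each, +1 to first 1
Round 2: Ashgrove=30 Elkhorn=22 Fernhollow=30 → close Ashgrove (overflow 18)
  30÷2 = 15 each, +1 to first 0
Round 3: Elkhorn=37 Fernhollow=45 → close Fernhollow (overflow 30)
  45÷1 = 45 each, +1 to first 0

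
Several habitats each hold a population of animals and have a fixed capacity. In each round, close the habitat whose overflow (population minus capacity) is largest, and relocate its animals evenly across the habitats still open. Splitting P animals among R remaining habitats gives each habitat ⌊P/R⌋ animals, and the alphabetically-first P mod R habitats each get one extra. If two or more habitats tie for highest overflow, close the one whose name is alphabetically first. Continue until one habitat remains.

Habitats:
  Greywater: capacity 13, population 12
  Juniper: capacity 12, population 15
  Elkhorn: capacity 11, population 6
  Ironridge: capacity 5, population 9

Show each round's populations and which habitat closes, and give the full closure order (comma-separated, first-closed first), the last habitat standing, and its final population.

Closure order: Ironridge, Juniper, Greywater
Last habitat: Elkhorn with 42 animals

Round 1: Elkhorn=6 Greywater=12 Ironridge=9 Juniper=15 → close Ironridge (overflow 4)
  9÷3 = 3 each, +1 to first 0
Round 2: Elkhorn=9 Greywater=15 Juniper=18 → close Juniper (overflow 6)
  18÷2 = 9 each, +1 to first 0
Round 3: Elkhorn=18 Greywater=24 → close Greywater (overflow 11)
  24÷1 = 24 each, +1 to first 0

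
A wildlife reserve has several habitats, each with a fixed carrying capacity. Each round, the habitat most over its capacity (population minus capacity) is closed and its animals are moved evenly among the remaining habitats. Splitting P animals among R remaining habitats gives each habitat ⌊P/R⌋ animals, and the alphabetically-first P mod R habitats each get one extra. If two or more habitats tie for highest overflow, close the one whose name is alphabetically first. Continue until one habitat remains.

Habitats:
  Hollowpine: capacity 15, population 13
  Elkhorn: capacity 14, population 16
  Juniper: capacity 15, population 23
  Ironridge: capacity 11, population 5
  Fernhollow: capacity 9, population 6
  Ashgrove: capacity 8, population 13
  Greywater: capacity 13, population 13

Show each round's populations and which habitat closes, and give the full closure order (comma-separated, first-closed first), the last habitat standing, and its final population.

Round 1: Ashgrove=13 Elkhorn=16 Fernhollow=6 Greywater=13 Hollowpine=13 Ironridge=5 Juniper=23 → close Juniper (overflow 8)
  23÷6 = 3 each, +1 to first 5
Round 2: Ashgrove=17 Elkhorn=20 Fernhollow=10 Greywater=17 Hollowpine=17 Ironridge=8 → close Ashgrove (overflow 9)
  17÷5 = 3 each, +1 to first 2
Round 3: Elkhorn=24 Fernhollow=14 Greywater=20 Hollowpine=20 Ironridge=11 → close Elkhorn (overflow 10)
  24÷4 = 6 each, +1 to first 0
Round 4: Fernhollow=20 Greywater=26 Hollowpine=26 Ironridge=17 → close Greywater (overflow 13)
  26÷3 = 8 each, +1 to first 2
Round 5: Fernhollow=29 Hollowpine=35 Ironridge=25 → close Fernhollow (overflow 20)
  29÷2 = 14 each, +1 to first 1
Round 6: Hollowpine=50 Ironridge=39 → close Hollowpine (overflow 35)
  50÷1 = 50 each, +1 to first 0

Closure order: Juniper, Ashgrove, Elkhorn, Greywater, Fernhollow, Hollowpine
Last habitat: Ironridge with 89 animals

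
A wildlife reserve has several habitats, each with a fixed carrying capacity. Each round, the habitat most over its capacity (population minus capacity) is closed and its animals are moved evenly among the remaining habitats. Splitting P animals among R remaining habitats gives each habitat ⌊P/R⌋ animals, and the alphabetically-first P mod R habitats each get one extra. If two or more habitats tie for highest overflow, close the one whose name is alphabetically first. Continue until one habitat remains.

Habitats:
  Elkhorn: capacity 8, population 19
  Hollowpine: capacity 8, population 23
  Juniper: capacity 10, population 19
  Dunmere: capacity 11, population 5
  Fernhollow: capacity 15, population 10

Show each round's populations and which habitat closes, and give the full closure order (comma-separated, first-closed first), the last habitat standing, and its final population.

Closure order: Hollowpine, Elkhorn, Juniper, Dunmere
Last habitat: Fernhollow with 76 animals

Round 1: Dunmere=5 Elkhorn=19 Fernhollow=10 Hollowpine=23 Juniper=19 → close Hollowpine (overflow 15)
  23÷4 = 5 each, +1 to first 3
Round 2: Dunmere=11 Elkhorn=25 Fernhollow=16 Juniper=24 → close Elkhorn (overflow 17)
  25÷3 = 8 each, +1 to first 1
Round 3: Dunmere=20 Fernhollow=24 Juniper=32 → close Juniper (overflow 22)
  32÷2 = 16 each, +1 to first 0
Round 4: Dunmere=36 Fernhollow=40 → close Dunmere (overflow 25)
  36÷1 = 36 each, +1 to first 0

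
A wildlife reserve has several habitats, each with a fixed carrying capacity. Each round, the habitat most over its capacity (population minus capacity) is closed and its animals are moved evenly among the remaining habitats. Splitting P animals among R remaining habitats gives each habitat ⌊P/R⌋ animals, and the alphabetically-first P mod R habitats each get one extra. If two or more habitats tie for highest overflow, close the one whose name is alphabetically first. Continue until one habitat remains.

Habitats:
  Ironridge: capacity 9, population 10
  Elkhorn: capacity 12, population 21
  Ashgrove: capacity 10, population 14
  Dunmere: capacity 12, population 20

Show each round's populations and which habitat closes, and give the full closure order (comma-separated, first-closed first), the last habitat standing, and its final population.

Round 1: Ashgrove=14 Dunmere=20 Elkhorn=21 Ironridge=10 → close Elkhorn (overflow 9)
  21÷3 = 7 each, +1 to first 0
Round 2: Ashgrove=21 Dunmere=27 Ironridge=17 → close Dunmere (overflow 15)
  27÷2 = 13 each, +1 to first 1
Round 3: Ashgrove=35 Ironridge=30 → close Ashgrove (overflow 25)
  35÷1 = 35 each, +1 to first 0

Closure order: Elkhorn, Dunmere, Ashgrove
Last habitat: Ironridge with 65 animals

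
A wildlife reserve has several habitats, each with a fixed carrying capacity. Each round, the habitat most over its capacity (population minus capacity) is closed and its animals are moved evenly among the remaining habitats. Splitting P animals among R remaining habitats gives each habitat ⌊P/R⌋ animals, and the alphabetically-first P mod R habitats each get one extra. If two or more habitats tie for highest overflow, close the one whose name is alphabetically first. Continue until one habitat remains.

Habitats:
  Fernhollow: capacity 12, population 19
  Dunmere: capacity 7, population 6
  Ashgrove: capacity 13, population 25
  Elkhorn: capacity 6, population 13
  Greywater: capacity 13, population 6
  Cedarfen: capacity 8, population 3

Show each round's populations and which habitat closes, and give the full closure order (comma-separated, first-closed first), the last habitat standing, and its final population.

Round 1: Ashgrove=25 Cedarfen=3 Dunmere=6 Elkhorn=13 Fernhollow=19 Greywater=6 → close Ashgrove (overflow 12)
  25÷5 = 5 each, +1 to first 0
Round 2: Cedarfen=8 Dunmere=11 Elkhorn=18 Fernhollow=24 Greywater=11 → close Elkhorn (overflow 12)
  18÷4 = 4 each, +1 to first 2
Round 3: Cedarfen=13 Dunmere=16 Fernhollow=28 Greywater=15 → close Fernhollow (overflow 16)
  28÷3 = 9 each, +1 to first 1
Round 4: Cedarfen=23 Dunmere=25 Greywater=24 → close Dunmere (overflow 18)
  25÷2 = 12 each, +1 to first 1
Round 5: Cedarfen=36 Greywater=36 → close Cedarfen (overflow 28)
  36÷1 = 36 each, +1 to first 0

Closure order: Ashgrove, Elkhorn, Fernhollow, Dunmere, Cedarfen
Last habitat: Greywater with 72 animals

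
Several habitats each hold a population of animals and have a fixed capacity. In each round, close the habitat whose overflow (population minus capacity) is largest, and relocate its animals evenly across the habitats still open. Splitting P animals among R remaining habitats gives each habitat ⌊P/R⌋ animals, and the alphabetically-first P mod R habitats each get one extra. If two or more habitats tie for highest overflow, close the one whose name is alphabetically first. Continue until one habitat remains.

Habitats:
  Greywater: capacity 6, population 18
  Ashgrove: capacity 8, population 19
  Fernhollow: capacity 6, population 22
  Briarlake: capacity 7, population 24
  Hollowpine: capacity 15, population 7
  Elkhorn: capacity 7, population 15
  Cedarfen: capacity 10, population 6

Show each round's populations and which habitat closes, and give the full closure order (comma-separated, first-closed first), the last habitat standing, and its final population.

Closure order: Briarlake, Fernhollow, Ashgrove, Greywater, Elkhorn, Cedarfen
Last habitat: Hollowpine with 111 animals

Round 1: Ashgrove=19 Briarlake=24 Cedarfen=6 Elkhorn=15 Fernhollow=22 Greywater=18 Hollowpine=7 → close Briarlake (overflow 17)
  24÷6 = 4 each, +1 to first 0
Round 2: Ashgrove=23 Cedarfen=10 Elkhorn=19 Fernhollow=26 Greywater=22 Hollowpine=11 → close Fernhollow (overflow 20)
  26÷5 = 5 each, +1 to first 1
Round 3: Ashgrove=29 Cedarfen=15 Elkhorn=24 Greywater=27 Hollowpine=16 → close Ashgrove (overflow 21)
  29÷4 = 7 each, +1 to first 1
Round 4: Cedarfen=23 Elkhorn=31 Greywater=34 Hollowpine=23 → close Greywater (overflow 28)
  34÷3 = 11 each, +1 to first 1
Round 5: Cedarfen=35 Elkhorn=42 Hollowpine=34 → close Elkhorn (overflow 35)
  42÷2 = 21 each, +1 to first 0
Round 6: Cedarfen=56 Hollowpine=55 → close Cedarfen (overflow 46)
  56÷1 = 56 each, +1 to first 0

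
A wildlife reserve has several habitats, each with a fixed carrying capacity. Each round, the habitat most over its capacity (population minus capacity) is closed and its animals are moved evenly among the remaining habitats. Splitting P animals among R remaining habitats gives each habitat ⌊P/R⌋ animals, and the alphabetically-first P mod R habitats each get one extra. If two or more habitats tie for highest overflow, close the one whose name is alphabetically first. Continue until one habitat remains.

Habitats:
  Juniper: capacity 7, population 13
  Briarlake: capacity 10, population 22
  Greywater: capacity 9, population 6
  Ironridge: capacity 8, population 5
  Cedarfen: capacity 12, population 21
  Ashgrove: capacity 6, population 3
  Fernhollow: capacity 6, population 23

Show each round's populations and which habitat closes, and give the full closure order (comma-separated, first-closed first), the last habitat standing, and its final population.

Round 1: Ashgrove=3 Briarlake=22 Cedarfen=21 Fernhollow=23 Greywater=6 Ironridge=5 Juniper=13 → close Fernhollow (overflow 17)
  23÷6 = 3 each, +1 to first 5
Round 2: Ashgrove=7 Briarlake=26 Cedarfen=25 Greywater=10 Ironridge=9 Juniper=16 → close Briarlake (overflow 16)
  26÷5 = 5 each, +1 to first 1
Round 3: Ashgrove=13 Cedarfen=30 Greywater=15 Ironridge=14 Juniper=21 → close Cedarfen (overflow 18)
  30÷4 = 7 each, +1 to first 2
Round 4: Ashgrove=21 Greywater=23 Ironridge=21 Juniper=28 → close Juniper (overflow 21)
  28÷3 = 9 each, +1 to first 1
Round 5: Ashgrove=31 Greywater=32 Ironridge=30 → close Ashgrove (overflow 25)
  31÷2 = 15 each, +1 to first 1
Round 6: Greywater=48 Ironridge=45 → close Greywater (overflow 39)
  48÷1 = 48 each, +1 to first 0

Closure order: Fernhollow, Briarlake, Cedarfen, Juniper, Ashgrove, Greywater
Last habitat: Ironridge with 93 animals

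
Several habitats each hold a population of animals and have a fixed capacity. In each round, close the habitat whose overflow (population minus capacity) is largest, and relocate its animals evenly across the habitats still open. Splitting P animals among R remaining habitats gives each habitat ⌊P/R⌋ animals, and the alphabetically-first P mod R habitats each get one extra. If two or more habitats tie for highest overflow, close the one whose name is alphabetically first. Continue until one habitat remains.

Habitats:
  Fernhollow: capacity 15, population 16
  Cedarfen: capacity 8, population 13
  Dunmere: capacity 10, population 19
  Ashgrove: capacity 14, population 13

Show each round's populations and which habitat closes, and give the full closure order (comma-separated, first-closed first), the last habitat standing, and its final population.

Round 1: Ashgrove=13 Cedarfen=13 Dunmere=19 Fernhollow=16 → close Dunmere (overflow 9)
  19÷3 = 6 each, +1 to first 1
Round 2: Ashgrove=20 Cedarfen=19 Fernhollow=22 → close Cedarfen (overflow 11)
  19÷2 = 9 each, +1 to first 1
Round 3: Ashgrove=30 Fernhollow=31 → close Ashgrove (overflow 16)
  30÷1 = 30 each, +1 to first 0

Closure order: Dunmere, Cedarfen, Ashgrove
Last habitat: Fernhollow with 61 animals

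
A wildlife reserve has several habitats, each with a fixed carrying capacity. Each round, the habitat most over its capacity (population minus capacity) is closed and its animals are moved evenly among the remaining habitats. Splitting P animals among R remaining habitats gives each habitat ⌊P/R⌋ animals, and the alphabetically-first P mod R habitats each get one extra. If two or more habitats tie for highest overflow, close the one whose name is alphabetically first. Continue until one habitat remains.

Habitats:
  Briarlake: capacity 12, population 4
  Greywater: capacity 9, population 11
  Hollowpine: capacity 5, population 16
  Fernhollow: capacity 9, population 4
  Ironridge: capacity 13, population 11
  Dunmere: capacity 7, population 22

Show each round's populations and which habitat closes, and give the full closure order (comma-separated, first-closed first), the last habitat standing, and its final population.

Round 1: Briarlake=4 Dunmere=22 Fernhollow=4 Greywater=11 Hollowpine=16 Ironridge=11 → close Dunmere (overflow 15)
  22÷5 = 4 each, +1 to first 2
Round 2: Briarlake=9 Fernhollow=9 Greywater=15 Hollowpine=20 Ironridge=15 → close Hollowpine (overflow 15)
  20÷4 = 5 each, +1 to first 0
Round 3: Briarlake=14 Fernhollow=14 Greywater=20 Ironridge=20 → close Greywater (overflow 11)
  20÷3 = 6 each, +1 to first 2
Round 4: Briarlake=21 Fernhollow=21 Ironridge=26 → close Ironridge (overflow 13)
  26÷2 = 13 each, +1 to first 0
Round 5: Briarlake=34 Fernhollow=34 → close Fernhollow (overflow 25)
  34÷1 = 34 each, +1 to first 0

Closure order: Dunmere, Hollowpine, Greywater, Ironridge, Fernhollow
Last habitat: Briarlake with 68 animals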